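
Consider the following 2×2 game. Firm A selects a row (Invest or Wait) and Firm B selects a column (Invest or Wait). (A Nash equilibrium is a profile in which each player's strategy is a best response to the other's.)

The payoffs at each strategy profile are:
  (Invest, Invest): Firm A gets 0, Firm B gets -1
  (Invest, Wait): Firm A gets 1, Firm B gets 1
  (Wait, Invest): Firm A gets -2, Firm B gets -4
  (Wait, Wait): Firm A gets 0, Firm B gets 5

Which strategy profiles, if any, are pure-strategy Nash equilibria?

(Invest, Invest): Firm B prefers Wait (1 > -1) — not an equilibrium.
(Invest, Wait): Firm A gets 1 ≥ 0 from Wait, and Firm B gets 1 ≥ -1 from Invest — Nash equilibrium.
(Wait, Invest): Firm A prefers Invest (0 > -2); Firm B prefers Wait (5 > -4) — not an equilibrium.
(Wait, Wait): Firm A prefers Invest (1 > 0) — not an equilibrium.

(Invest, Wait)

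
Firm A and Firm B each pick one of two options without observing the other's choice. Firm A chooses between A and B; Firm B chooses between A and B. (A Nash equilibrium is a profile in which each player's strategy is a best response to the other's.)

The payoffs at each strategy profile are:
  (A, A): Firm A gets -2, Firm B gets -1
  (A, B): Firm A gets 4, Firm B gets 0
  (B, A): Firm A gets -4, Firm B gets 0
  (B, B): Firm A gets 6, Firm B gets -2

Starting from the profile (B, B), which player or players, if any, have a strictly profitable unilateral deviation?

Firm A at (B, B) earns 6; deviating to A yields 4 — not better.
Firm B earns -2; deviating to A yields 0 — a strict improvement.
Only Firm B has a strictly profitable deviation.

Firm B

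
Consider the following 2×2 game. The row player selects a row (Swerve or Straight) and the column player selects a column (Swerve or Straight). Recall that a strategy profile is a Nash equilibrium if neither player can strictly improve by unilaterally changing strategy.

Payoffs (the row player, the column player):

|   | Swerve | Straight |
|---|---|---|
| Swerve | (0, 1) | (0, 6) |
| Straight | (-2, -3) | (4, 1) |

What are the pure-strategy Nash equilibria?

(Swerve, Swerve): the column player prefers Straight (6 > 1) — not an equilibrium.
(Swerve, Straight): the row player prefers Straight (4 > 0) — not an equilibrium.
(Straight, Swerve): the row player prefers Swerve (0 > -2); the column player prefers Straight (1 > -3) — not an equilibrium.
(Straight, Straight): the row player gets 4 ≥ 0 from Swerve, and the column player gets 1 ≥ -3 from Swerve — Nash equilibrium.

(Straight, Straight)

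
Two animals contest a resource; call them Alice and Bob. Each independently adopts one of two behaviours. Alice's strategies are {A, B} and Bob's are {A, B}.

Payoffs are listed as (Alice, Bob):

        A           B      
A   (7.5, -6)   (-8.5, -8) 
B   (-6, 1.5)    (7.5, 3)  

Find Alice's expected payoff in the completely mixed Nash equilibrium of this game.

21/118

First find y, the probability Bob plays A, from Alice's indifference between A and B: 7.5y − 8.5(1−y) = −6y + 7.5(1−y), giving y = 32/59.
Since Alice is indifferent in equilibrium, Alice's expected payoff equals the payoff from either row against (32/59, 27/59). Using A: 7.5(32/59) − 8.5(27/59) = 21/118.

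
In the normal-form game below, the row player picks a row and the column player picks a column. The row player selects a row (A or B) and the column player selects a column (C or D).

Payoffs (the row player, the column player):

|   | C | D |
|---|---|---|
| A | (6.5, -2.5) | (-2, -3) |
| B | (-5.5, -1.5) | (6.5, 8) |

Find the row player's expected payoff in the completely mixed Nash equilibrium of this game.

First find y, the probability the column player plays C, from the row player's indifference between A and B: 6.5y − 2(1−y) = −5.5y + 6.5(1−y), giving y = 17/41.
Since the row player is indifferent in equilibrium, the row player's expected payoff equals the payoff from either row against (17/41, 24/41). Using A: 6.5(17/41) − 2(24/41) = 125/82.

125/82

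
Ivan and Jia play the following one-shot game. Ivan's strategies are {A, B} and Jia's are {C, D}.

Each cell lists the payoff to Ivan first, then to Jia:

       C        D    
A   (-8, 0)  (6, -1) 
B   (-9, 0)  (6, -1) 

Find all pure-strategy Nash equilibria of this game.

(A, C): Ivan gets -8 ≥ -9 from B, and Jia gets 0 ≥ -1 from D — Nash equilibrium.
(A, D): Jia prefers C (0 > -1) — not an equilibrium.
(B, C): Ivan prefers A (-8 > -9) — not an equilibrium.
(B, D): Jia prefers C (0 > -1) — not an equilibrium.

(A, C)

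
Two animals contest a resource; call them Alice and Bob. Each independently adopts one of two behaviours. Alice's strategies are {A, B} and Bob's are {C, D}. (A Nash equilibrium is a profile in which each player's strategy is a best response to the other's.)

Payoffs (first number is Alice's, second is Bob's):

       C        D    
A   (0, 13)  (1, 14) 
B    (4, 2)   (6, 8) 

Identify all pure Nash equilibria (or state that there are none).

(B, D)

(A, C): Alice prefers B (4 > 0); Bob prefers D (14 > 13) — not an equilibrium.
(A, D): Alice prefers B (6 > 1) — not an equilibrium.
(B, C): Bob prefers D (8 > 2) — not an equilibrium.
(B, D): Alice gets 6 ≥ 1 from A, and Bob gets 8 ≥ 2 from C — Nash equilibrium.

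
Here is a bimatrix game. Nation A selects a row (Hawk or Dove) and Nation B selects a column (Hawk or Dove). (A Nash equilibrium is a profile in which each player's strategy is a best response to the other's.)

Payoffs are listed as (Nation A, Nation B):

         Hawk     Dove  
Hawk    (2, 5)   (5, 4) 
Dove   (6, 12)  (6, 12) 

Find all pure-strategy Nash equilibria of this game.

(Hawk, Hawk): Nation A prefers Dove (6 > 2) — not an equilibrium.
(Hawk, Dove): Nation A prefers Dove (6 > 5); Nation B prefers Hawk (5 > 4) — not an equilibrium.
(Dove, Hawk): Nation A gets 6 ≥ 2 from Hawk, and Nation B gets 12 ≥ 12 from Dove — Nash equilibrium.
(Dove, Dove): Nation A gets 6 ≥ 5 from Hawk, and Nation B gets 12 ≥ 12 from Hawk — Nash equilibrium.

(Dove, Hawk) and (Dove, Dove)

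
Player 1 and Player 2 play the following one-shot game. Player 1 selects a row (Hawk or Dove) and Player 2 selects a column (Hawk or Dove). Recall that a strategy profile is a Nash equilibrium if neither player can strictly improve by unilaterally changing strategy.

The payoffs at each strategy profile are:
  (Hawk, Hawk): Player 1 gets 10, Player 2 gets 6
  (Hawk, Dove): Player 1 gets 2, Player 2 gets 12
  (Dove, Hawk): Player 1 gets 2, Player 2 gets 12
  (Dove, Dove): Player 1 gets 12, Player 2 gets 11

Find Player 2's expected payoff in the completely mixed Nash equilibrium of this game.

First find p, the probability Player 1 plays Hawk, from Player 2's indifference between Hawk and Dove: 6p + 12(1−p) = 12p + 11(1−p), giving p = 1/7.
Since Player 2 is indifferent in equilibrium, Player 2's expected payoff equals the payoff from either column against (1/7, 6/7). Using Hawk: 6(1/7) + 12(6/7) = 78/7.

78/7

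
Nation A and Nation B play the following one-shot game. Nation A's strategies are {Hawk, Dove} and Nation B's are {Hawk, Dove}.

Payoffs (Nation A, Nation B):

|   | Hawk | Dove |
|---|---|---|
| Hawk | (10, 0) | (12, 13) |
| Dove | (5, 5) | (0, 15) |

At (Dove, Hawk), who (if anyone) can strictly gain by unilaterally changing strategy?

Both

Nation A at (Dove, Hawk) earns 5; deviating to Hawk yields 10 — a strict improvement.
Nation B earns 5; deviating to Dove yields 15 — a strict improvement.
Both Nation A and Nation B have strictly profitable deviations.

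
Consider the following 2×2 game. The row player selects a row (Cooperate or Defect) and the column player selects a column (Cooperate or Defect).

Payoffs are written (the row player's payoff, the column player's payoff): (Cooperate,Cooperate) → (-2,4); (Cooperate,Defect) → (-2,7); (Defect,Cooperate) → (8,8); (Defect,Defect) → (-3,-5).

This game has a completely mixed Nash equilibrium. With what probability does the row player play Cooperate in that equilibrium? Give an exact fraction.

Let p be the probability that the row player plays Cooperate. In a completely mixed equilibrium, the column player must be indifferent between Cooperate and Defect.
The column player's expected payoff from Cooperate is 4p + 8(1−p); from Defect it is 7p − 5(1−p).
Setting these equal: −4p + 8 = 12p − 5, so p = 13/16.

13/16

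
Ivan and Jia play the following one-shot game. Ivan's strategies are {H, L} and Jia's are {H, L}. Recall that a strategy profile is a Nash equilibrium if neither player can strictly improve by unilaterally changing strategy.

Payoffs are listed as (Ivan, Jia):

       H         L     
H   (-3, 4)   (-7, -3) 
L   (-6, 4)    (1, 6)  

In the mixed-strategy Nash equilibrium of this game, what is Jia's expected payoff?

First find x, the probability Ivan plays H, from Jia's indifference between H and L: 4x + 4(1−x) = −3x + 6(1−x), giving x = 2/9.
Since Jia is indifferent in equilibrium, Jia's expected payoff equals the payoff from either column against (2/9, 7/9). Using H: 4(2/9) + 4(7/9) = 4.

4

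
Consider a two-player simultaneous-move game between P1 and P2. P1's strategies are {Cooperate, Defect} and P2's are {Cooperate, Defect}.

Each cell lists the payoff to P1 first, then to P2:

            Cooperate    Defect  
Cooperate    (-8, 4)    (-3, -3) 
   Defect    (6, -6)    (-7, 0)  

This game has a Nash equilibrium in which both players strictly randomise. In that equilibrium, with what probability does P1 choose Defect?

Let p be the probability that P1 plays Cooperate. In a completely mixed equilibrium, P2 must be indifferent between Cooperate and Defect.
P2's expected payoff from Cooperate is 4p − 6(1−p); from Defect it is −3p.
Setting these equal: 10p − 6 = −3p, so p = 6/13.
Therefore P1 plays Defect with probability 1 − 6/13 = 7/13.

7/13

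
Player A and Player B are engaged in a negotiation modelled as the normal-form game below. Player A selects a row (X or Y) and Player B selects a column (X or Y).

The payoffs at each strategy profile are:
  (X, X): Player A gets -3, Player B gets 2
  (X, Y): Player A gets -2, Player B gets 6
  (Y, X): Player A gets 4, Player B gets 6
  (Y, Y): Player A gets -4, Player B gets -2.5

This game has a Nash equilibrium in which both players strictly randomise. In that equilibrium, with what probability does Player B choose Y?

Let y be the probability that Player B plays X. In a completely mixed equilibrium, Player A must be indifferent between X and Y.
Player A's expected payoff from X is −3y − 2(1−y); from Y it is 4y − 4(1−y).
Setting these equal: −y − 2 = 8y − 4, so y = 2/9.
Therefore Player B plays Y with probability 1 − 2/9 = 7/9.

7/9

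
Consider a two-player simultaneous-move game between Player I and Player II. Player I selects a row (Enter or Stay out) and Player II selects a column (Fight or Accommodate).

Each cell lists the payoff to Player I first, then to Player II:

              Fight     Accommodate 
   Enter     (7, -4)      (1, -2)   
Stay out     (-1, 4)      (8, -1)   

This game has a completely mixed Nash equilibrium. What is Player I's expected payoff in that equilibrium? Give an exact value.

19/5

First find y, the probability Player II plays Fight, from Player I's indifference between Enter and Stay out: 7y + (1−y) = −y + 8(1−y), giving y = 7/15.
Since Player I is indifferent in equilibrium, Player I's expected payoff equals the payoff from either row against (7/15, 8/15). Using Enter: 7(7/15) + (8/15) = 19/5.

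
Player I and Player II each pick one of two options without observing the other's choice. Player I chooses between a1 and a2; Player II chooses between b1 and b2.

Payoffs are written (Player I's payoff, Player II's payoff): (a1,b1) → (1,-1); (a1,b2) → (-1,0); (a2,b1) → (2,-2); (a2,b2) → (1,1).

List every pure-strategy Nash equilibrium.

(a2, b2)

(a1, b1): Player I prefers a2 (2 > 1); Player II prefers b2 (0 > -1) — not an equilibrium.
(a1, b2): Player I prefers a2 (1 > -1) — not an equilibrium.
(a2, b1): Player II prefers b2 (1 > -2) — not an equilibrium.
(a2, b2): Player I gets 1 ≥ -1 from a1, and Player II gets 1 ≥ -2 from b1 — Nash equilibrium.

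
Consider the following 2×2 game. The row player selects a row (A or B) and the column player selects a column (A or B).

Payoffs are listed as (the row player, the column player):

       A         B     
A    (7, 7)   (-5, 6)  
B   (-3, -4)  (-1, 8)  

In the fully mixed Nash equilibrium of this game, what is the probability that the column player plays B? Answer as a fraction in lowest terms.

Let c be the probability that the column player plays A. In a completely mixed equilibrium, the row player must be indifferent between A and B.
The row player's expected payoff from A is 7c − 5(1−c); from B it is −3c − (1−c).
Setting these equal: 12c − 5 = −2c − 1, so c = 2/7.
Therefore the column player plays B with probability 1 − 2/7 = 5/7.

5/7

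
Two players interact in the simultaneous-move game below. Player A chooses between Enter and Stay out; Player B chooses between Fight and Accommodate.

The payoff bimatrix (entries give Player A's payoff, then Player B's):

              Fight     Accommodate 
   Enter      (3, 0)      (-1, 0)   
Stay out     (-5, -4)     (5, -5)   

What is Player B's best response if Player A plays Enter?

Against Enter, Player B earns 0 from Fight and 0 from Accommodate.
So either strategy is a best response.

either — both Fight and Accommodate are best responses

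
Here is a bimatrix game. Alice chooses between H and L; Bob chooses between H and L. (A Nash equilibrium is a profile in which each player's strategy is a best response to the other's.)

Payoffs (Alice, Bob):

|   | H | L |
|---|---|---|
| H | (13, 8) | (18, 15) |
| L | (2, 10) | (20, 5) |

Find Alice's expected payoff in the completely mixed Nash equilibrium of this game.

224/13

First find q, the probability Bob plays H, from Alice's indifference between H and L: 13q + 18(1−q) = 2q + 20(1−q), giving q = 2/13.
Since Alice is indifferent in equilibrium, Alice's expected payoff equals the payoff from either row against (2/13, 11/13). Using H: 13(2/13) + 18(11/13) = 224/13.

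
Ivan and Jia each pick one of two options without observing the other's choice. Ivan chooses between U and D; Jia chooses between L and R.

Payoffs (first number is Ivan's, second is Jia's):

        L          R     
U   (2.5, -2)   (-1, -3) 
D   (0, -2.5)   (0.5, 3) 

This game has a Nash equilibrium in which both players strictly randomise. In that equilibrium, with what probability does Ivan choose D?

2/13

Let p be the probability that Ivan plays U. In a completely mixed equilibrium, Jia must be indifferent between L and R.
Jia's expected payoff from L is −2p − 2.5(1−p); from R it is −3p + 3(1−p).
Setting these equal: 0.5p − 2.5 = −6p + 3, so p = 11/13.
Therefore Ivan plays D with probability 1 − 11/13 = 2/13.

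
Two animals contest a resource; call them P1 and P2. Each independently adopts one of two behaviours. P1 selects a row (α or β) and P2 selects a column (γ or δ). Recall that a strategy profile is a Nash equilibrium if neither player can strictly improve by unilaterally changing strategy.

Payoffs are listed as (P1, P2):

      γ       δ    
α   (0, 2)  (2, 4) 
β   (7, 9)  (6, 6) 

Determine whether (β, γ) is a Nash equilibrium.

Yes

At (β, γ), P1 earns 7; switching to α would give 0, so P1 has no profitable deviation.
P2 earns 9; switching to δ would give 6, so P2 has no profitable deviation.
Neither player can gain by a unilateral deviation, so this profile is a Nash equilibrium.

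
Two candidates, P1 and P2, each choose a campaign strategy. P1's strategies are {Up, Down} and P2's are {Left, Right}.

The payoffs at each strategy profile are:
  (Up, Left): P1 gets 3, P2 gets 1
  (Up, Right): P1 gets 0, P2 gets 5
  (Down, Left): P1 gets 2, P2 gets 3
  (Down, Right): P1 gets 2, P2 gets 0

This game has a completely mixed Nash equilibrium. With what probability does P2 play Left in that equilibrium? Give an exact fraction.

2/3

Let q be the probability that P2 plays Left. In a completely mixed equilibrium, P1 must be indifferent between Up and Down.
P1's expected payoff from Up is 3q; from Down it is 2q + 2(1−q).
Setting these equal: 3q = 2, so q = 2/3.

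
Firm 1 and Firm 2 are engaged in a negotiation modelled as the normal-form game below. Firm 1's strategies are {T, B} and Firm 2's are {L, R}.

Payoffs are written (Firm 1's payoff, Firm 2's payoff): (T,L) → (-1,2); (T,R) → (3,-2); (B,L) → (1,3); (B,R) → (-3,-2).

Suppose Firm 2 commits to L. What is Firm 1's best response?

Against L, Firm 1 earns -1 from T and 1 from B.
So B is the best response.

B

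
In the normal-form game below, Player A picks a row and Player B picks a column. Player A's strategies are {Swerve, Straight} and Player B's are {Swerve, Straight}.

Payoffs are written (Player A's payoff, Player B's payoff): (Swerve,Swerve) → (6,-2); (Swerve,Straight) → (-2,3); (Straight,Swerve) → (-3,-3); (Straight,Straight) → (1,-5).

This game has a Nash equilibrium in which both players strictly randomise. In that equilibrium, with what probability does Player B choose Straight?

Let c be the probability that Player B plays Swerve. In a completely mixed equilibrium, Player A must be indifferent between Swerve and Straight.
Player A's expected payoff from Swerve is 6c − 2(1−c); from Straight it is −3c + (1−c).
Setting these equal: 8c − 2 = −4c + 1, so c = 1/4.
Therefore Player B plays Straight with probability 1 − 1/4 = 3/4.

3/4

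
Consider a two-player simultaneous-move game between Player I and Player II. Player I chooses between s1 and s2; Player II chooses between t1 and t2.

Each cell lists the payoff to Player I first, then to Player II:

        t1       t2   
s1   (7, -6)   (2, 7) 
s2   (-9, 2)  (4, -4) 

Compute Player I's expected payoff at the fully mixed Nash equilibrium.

First find q, the probability Player II plays t1, from Player I's indifference between s1 and s2: 7q + 2(1−q) = −9q + 4(1−q), giving q = 1/9.
Since Player I is indifferent in equilibrium, Player I's expected payoff equals the payoff from either row against (1/9, 8/9). Using s1: 7(1/9) + 2(8/9) = 23/9.

23/9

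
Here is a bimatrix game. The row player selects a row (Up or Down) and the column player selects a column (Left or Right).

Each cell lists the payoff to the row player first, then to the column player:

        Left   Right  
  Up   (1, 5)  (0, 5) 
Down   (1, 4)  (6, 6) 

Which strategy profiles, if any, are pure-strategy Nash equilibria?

(Up, Left): the row player gets 1 ≥ 1 from Down, and the column player gets 5 ≥ 5 from Right — Nash equilibrium.
(Up, Right): the row player prefers Down (6 > 0) — not an equilibrium.
(Down, Left): the column player prefers Right (6 > 4) — not an equilibrium.
(Down, Right): the row player gets 6 ≥ 0 from Up, and the column player gets 6 ≥ 4 from Left — Nash equilibrium.

(Up, Left) and (Down, Right)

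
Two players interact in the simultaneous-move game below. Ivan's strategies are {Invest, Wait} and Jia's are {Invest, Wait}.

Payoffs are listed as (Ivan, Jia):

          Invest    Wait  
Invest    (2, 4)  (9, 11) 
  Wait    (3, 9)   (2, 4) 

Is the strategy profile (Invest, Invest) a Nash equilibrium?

At (Invest, Invest), Ivan earns 2; switching to Wait would give 3, so Ivan would deviate.
Jia earns 4; switching to Wait would give 11, so Jia would deviate.
Since at least one player can profitably deviate, this is not a Nash equilibrium.

No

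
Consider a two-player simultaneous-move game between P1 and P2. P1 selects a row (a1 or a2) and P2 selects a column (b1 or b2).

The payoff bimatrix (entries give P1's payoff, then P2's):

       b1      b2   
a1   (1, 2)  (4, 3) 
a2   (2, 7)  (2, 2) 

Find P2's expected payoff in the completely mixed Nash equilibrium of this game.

17/6

First find p, the probability P1 plays a1, from P2's indifference between b1 and b2: 2p + 7(1−p) = 3p + 2(1−p), giving p = 5/6.
Since P2 is indifferent in equilibrium, P2's expected payoff equals the payoff from either column against (5/6, 1/6). Using b1: 2(5/6) + 7(1/6) = 17/6.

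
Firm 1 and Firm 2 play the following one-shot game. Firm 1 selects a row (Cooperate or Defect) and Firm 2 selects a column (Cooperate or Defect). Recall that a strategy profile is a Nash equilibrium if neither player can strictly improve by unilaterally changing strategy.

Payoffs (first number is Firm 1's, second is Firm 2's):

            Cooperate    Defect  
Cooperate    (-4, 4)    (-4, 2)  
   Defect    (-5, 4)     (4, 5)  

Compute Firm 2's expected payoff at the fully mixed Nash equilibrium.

First find x, the probability Firm 1 plays Cooperate, from Firm 2's indifference between Cooperate and Defect: 4x + 4(1−x) = 2x + 5(1−x), giving x = 1/3.
Since Firm 2 is indifferent in equilibrium, Firm 2's expected payoff equals the payoff from either column against (1/3, 2/3). Using Cooperate: 4(1/3) + 4(2/3) = 4.

4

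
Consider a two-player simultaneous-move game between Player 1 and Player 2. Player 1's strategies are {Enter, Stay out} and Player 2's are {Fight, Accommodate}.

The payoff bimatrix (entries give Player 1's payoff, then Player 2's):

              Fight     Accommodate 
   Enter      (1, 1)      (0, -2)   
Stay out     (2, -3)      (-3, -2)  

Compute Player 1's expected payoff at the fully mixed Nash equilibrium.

3/4

First find q, the probability Player 2 plays Fight, from Player 1's indifference between Enter and Stay out: q = 2q − 3(1−q), giving q = 3/4.
Since Player 1 is indifferent in equilibrium, Player 1's expected payoff equals the payoff from either row against (3/4, 1/4). Using Enter: (3/4) = 3/4.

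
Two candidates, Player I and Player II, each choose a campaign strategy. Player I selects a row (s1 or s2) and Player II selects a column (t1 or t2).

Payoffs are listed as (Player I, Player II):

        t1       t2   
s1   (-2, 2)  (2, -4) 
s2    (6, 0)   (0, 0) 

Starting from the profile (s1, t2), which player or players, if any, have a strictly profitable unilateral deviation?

Player I at (s1, t2) earns 2; deviating to s2 yields 0 — not better.
Player II earns -4; deviating to t1 yields 2 — a strict improvement.
Only Player II has a strictly profitable deviation.

Player II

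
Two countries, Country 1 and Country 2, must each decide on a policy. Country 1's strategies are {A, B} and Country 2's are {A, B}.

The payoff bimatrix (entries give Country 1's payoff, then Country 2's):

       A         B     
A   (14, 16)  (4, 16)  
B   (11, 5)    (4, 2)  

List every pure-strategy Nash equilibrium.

(A, A): Country 1 gets 14 ≥ 11 from B, and Country 2 gets 16 ≥ 16 from B — Nash equilibrium.
(A, B): Country 1 gets 4 ≥ 4 from B, and Country 2 gets 16 ≥ 16 from A — Nash equilibrium.
(B, A): Country 1 prefers A (14 > 11) — not an equilibrium.
(B, B): Country 2 prefers A (5 > 2) — not an equilibrium.

(A, A) and (A, B)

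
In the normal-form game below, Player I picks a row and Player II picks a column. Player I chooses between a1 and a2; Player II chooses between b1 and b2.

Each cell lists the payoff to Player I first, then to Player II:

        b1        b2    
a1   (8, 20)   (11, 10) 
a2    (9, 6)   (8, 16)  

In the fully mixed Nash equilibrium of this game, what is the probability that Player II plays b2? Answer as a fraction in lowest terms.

Let q be the probability that Player II plays b1. In a completely mixed equilibrium, Player I must be indifferent between a1 and a2.
Player I's expected payoff from a1 is 8q + 11(1−q); from a2 it is 9q + 8(1−q).
Setting these equal: −3q + 11 = q + 8, so q = 3/4.
Therefore Player II plays b2 with probability 1 − 3/4 = 1/4.

1/4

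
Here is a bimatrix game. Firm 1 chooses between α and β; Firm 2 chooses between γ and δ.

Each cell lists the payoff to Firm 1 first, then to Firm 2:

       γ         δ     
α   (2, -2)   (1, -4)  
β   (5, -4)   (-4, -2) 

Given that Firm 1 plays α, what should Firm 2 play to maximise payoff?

Against α, Firm 2 earns -2 from γ and -4 from δ.
So γ is the best response.

γ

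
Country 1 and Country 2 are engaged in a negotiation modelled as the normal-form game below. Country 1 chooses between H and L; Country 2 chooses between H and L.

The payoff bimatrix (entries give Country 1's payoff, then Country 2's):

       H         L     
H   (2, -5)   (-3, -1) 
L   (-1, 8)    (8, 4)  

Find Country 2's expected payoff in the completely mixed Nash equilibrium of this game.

First find p, the probability Country 1 plays H, from Country 2's indifference between H and L: −5p + 8(1−p) = −p + 4(1−p), giving p = 1/2.
Since Country 2 is indifferent in equilibrium, Country 2's expected payoff equals the payoff from either column against (1/2, 1/2). Using H: −5(1/2) + 8(1/2) = 3/2.

3/2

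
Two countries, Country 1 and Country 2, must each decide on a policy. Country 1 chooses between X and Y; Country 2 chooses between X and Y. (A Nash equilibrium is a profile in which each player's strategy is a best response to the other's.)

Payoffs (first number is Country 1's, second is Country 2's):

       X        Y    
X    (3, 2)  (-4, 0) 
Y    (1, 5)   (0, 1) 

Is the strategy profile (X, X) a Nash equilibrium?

At (X, X), Country 1 earns 3; switching to Y would give 1, so Country 1 has no profitable deviation.
Country 2 earns 2; switching to Y would give 0, so Country 2 has no profitable deviation.
Neither player can gain by a unilateral deviation, so this profile is a Nash equilibrium.

Yes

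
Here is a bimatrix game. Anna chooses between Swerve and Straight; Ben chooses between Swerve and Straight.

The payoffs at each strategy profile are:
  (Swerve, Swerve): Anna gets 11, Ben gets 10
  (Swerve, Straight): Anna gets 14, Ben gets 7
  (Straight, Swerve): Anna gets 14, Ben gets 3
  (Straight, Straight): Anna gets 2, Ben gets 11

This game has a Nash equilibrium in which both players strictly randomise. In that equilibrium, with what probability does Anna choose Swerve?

8/11

Let p be the probability that Anna plays Swerve. In a completely mixed equilibrium, Ben must be indifferent between Swerve and Straight.
Ben's expected payoff from Swerve is 10p + 3(1−p); from Straight it is 7p + 11(1−p).
Setting these equal: 7p + 3 = −4p + 11, so p = 8/11.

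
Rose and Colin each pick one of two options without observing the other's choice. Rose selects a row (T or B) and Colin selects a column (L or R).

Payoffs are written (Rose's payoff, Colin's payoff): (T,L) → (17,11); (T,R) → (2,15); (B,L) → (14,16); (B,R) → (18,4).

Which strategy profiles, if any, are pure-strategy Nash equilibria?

none

(T, L): Colin prefers R (15 > 11) — not an equilibrium.
(T, R): Rose prefers B (18 > 2) — not an equilibrium.
(B, L): Rose prefers T (17 > 14) — not an equilibrium.
(B, R): Colin prefers L (16 > 4) — not an equilibrium.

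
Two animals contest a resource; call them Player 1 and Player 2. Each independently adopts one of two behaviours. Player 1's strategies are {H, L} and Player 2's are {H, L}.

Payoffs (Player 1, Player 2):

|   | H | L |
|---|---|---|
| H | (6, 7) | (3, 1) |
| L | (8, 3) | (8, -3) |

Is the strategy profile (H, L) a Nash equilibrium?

At (H, L), Player 1 earns 3; switching to L would give 8, so Player 1 would deviate.
Player 2 earns 1; switching to H would give 7, so Player 2 would deviate.
Since at least one player can profitably deviate, this is not a Nash equilibrium.

No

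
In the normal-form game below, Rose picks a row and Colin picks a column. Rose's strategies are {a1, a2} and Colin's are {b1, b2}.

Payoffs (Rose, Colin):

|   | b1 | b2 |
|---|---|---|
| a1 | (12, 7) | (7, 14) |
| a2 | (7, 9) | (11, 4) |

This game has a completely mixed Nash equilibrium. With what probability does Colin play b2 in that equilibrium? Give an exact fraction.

Let q be the probability that Colin plays b1. In a completely mixed equilibrium, Rose must be indifferent between a1 and a2.
Rose's expected payoff from a1 is 12q + 7(1−q); from a2 it is 7q + 11(1−q).
Setting these equal: 5q + 7 = −4q + 11, so q = 4/9.
Therefore Colin plays b2 with probability 1 − 4/9 = 5/9.

5/9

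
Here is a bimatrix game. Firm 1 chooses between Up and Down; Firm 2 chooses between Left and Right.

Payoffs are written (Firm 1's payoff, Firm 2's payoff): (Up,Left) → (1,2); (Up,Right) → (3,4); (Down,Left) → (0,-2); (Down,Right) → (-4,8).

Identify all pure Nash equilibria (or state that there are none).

(Up, Right)

(Up, Left): Firm 2 prefers Right (4 > 2) — not an equilibrium.
(Up, Right): Firm 1 gets 3 ≥ -4 from Down, and Firm 2 gets 4 ≥ 2 from Left — Nash equilibrium.
(Down, Left): Firm 1 prefers Up (1 > 0); Firm 2 prefers Right (8 > -2) — not an equilibrium.
(Down, Right): Firm 1 prefers Up (3 > -4) — not an equilibrium.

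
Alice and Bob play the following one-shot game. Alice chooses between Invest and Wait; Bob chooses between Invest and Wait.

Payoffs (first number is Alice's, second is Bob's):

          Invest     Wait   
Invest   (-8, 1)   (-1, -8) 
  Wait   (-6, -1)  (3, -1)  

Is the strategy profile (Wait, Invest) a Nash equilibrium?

Yes

At (Wait, Invest), Alice earns -6; switching to Invest would give -8, so Alice has no profitable deviation.
Bob earns -1; switching to Wait would give -1, so Bob has no profitable deviation.
Neither player can gain by a unilateral deviation, so this profile is a Nash equilibrium.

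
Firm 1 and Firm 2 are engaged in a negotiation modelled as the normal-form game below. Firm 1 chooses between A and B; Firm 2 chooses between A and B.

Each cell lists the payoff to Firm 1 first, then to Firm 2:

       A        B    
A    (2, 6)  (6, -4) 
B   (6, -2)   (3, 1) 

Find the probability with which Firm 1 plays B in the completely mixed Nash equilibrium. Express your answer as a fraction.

10/13

Let p be the probability that Firm 1 plays A. In a completely mixed equilibrium, Firm 2 must be indifferent between A and B.
Firm 2's expected payoff from A is 6p − 2(1−p); from B it is −4p + (1−p).
Setting these equal: 8p − 2 = −5p + 1, so p = 3/13.
Therefore Firm 1 plays B with probability 1 − 3/13 = 10/13.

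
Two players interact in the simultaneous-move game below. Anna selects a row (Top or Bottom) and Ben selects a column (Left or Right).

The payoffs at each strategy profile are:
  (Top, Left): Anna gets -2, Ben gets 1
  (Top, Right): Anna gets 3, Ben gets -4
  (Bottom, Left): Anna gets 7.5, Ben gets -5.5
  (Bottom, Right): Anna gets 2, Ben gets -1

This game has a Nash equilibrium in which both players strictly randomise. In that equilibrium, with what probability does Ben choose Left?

2/21

Let y be the probability that Ben plays Left. In a completely mixed equilibrium, Anna must be indifferent between Top and Bottom.
Anna's expected payoff from Top is −2y + 3(1−y); from Bottom it is 7.5y + 2(1−y).
Setting these equal: −5y + 3 = 5.5y + 2, so y = 2/21.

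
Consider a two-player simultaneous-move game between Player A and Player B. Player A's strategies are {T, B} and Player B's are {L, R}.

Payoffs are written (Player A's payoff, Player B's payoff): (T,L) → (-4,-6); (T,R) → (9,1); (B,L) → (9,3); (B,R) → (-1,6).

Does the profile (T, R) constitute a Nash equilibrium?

At (T, R), Player A earns 9; switching to B would give -1, so Player A has no profitable deviation.
Player B earns 1; switching to L would give -6, so Player B has no profitable deviation.
Neither player can gain by a unilateral deviation, so this profile is a Nash equilibrium.

Yes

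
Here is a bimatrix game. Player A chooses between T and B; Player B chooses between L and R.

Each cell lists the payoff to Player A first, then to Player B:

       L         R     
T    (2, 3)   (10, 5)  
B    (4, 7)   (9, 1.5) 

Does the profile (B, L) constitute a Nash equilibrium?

Yes

At (B, L), Player A earns 4; switching to T would give 2, so Player A has no profitable deviation.
Player B earns 7; switching to R would give 1.5, so Player B has no profitable deviation.
Neither player can gain by a unilateral deviation, so this profile is a Nash equilibrium.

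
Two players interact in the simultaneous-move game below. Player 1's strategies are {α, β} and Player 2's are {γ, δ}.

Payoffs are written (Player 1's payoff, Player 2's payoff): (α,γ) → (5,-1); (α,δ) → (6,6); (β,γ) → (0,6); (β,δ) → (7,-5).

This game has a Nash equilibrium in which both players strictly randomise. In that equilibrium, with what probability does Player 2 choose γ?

1/6

Let c be the probability that Player 2 plays γ. In a completely mixed equilibrium, Player 1 must be indifferent between α and β.
Player 1's expected payoff from α is 5c + 6(1−c); from β it is 7(1−c).
Setting these equal: −c + 6 = −7c + 7, so c = 1/6.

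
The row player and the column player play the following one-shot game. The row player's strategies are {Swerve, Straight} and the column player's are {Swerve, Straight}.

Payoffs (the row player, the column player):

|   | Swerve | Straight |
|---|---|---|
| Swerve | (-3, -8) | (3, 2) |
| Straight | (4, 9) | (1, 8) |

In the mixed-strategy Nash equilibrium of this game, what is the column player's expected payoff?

82/11

First find p, the probability the row player plays Swerve, from the column player's indifference between Swerve and Straight: −8p + 9(1−p) = 2p + 8(1−p), giving p = 1/11.
Since the column player is indifferent in equilibrium, the column player's expected payoff equals the payoff from either column against (1/11, 10/11). Using Swerve: −8(1/11) + 9(10/11) = 82/11.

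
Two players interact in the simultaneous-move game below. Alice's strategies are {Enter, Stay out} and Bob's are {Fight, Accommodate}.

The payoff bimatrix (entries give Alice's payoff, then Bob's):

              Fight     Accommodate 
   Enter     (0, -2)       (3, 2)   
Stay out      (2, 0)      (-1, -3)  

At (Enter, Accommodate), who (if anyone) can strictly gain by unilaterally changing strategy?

Neither

Alice at (Enter, Accommodate) earns 3; deviating to Stay out yields -1 — not better.
Bob earns 2; deviating to Fight yields -2 — not better.
Neither player can strictly improve; the profile is a Nash equilibrium.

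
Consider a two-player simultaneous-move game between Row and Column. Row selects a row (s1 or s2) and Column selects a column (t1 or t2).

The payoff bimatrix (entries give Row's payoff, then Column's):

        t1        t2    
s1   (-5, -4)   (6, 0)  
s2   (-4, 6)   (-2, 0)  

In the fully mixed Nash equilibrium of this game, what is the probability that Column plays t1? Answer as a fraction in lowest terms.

Let y be the probability that Column plays t1. In a completely mixed equilibrium, Row must be indifferent between s1 and s2.
Row's expected payoff from s1 is −5y + 6(1−y); from s2 it is −4y − 2(1−y).
Setting these equal: −11y + 6 = −2y − 2, so y = 8/9.

8/9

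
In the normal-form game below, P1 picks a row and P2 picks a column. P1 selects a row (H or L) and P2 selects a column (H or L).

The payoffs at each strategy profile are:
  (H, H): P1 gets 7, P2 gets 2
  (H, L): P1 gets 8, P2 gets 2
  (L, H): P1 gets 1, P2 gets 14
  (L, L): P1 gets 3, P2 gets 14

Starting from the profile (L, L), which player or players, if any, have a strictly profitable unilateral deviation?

P1

P1 at (L, L) earns 3; deviating to H yields 8 — a strict improvement.
P2 earns 14; deviating to H yields 14 — not better.
Only P1 has a strictly profitable deviation.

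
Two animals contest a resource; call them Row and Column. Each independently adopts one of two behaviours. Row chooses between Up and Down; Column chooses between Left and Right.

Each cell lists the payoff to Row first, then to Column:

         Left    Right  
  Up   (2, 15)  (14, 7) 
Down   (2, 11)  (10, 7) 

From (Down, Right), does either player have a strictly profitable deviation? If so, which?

Row at (Down, Right) earns 10; deviating to Up yields 14 — a strict improvement.
Column earns 7; deviating to Left yields 11 — a strict improvement.
Both Row and Column have strictly profitable deviations.

Both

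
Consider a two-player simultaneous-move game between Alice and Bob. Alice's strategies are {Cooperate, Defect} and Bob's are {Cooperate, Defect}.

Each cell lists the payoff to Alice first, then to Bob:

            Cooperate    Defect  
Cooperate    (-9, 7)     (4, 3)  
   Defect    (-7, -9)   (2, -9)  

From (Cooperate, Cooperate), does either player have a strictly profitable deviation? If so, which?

Alice

Alice at (Cooperate, Cooperate) earns -9; deviating to Defect yields -7 — a strict improvement.
Bob earns 7; deviating to Defect yields 3 — not better.
Only Alice has a strictly profitable deviation.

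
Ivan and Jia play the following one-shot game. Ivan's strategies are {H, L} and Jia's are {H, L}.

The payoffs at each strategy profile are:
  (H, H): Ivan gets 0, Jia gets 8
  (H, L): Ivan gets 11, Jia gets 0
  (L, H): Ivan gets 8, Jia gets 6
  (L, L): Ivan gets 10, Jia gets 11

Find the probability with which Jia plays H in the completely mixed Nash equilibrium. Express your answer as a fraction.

1/9

Let c be the probability that Jia plays H. In a completely mixed equilibrium, Ivan must be indifferent between H and L.
Ivan's expected payoff from H is 11(1−c); from L it is 8c + 10(1−c).
Setting these equal: −11c + 11 = −2c + 10, so c = 1/9.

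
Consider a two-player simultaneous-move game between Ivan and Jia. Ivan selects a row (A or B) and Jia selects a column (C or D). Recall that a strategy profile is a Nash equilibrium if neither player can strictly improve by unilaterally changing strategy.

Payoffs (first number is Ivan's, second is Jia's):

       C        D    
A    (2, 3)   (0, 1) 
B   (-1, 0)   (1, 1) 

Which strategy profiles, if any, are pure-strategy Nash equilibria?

(A, C): Ivan gets 2 ≥ -1 from B, and Jia gets 3 ≥ 1 from D — Nash equilibrium.
(A, D): Ivan prefers B (1 > 0); Jia prefers C (3 > 1) — not an equilibrium.
(B, C): Ivan prefers A (2 > -1); Jia prefers D (1 > 0) — not an equilibrium.
(B, D): Ivan gets 1 ≥ 0 from A, and Jia gets 1 ≥ 0 from C — Nash equilibrium.

(A, C) and (B, D)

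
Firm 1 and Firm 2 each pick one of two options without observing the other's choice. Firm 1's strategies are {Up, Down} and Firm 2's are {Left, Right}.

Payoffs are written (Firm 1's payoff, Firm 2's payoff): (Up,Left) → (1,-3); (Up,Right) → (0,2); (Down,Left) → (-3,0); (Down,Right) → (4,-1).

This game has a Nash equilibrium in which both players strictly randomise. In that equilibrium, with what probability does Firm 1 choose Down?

Let x be the probability that Firm 1 plays Up. In a completely mixed equilibrium, Firm 2 must be indifferent between Left and Right.
Firm 2's expected payoff from Left is −3x; from Right it is 2x − (1−x).
Setting these equal: −3x = 3x − 1, so x = 1/6.
Therefore Firm 1 plays Down with probability 1 − 1/6 = 5/6.

5/6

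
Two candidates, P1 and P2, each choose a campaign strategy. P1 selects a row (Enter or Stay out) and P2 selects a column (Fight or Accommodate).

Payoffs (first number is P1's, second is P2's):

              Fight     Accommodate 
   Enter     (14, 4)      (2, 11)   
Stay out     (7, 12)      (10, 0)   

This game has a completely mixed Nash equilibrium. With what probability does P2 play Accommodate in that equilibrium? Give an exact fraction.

7/15

Let q be the probability that P2 plays Fight. In a completely mixed equilibrium, P1 must be indifferent between Enter and Stay out.
P1's expected payoff from Enter is 14q + 2(1−q); from Stay out it is 7q + 10(1−q).
Setting these equal: 12q + 2 = −3q + 10, so q = 8/15.
Therefore P2 plays Accommodate with probability 1 − 8/15 = 7/15.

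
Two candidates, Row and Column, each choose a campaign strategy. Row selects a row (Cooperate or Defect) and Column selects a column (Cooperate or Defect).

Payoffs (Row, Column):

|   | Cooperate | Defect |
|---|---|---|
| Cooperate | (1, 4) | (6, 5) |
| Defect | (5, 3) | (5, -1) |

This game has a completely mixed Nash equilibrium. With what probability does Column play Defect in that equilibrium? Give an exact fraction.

Let y be the probability that Column plays Cooperate. In a completely mixed equilibrium, Row must be indifferent between Cooperate and Defect.
Row's expected payoff from Cooperate is y + 6(1−y); from Defect it is 5y + 5(1−y).
Setting these equal: −5y + 6 = 5, so y = 1/5.
Therefore Column plays Defect with probability 1 − 1/5 = 4/5.

4/5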